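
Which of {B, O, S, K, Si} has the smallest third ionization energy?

The third ionization energy removes an electron from the +2 ion. For each element: B²⁺ still has 1 valence electron; O²⁺ still has 4 valence electrons; S²⁺ still has 4 valence electrons; K²⁺ is already 1 electron into the core; Si²⁺ still has 2 valence electrons.
Usually core removal costs more than valence removal, but here the competition is close: a tightly held n=2 valence electron can cost more to remove than an n=3 core electron, so the actual values have to decide it.
Valence configurations: B²⁺ [He]2s¹, O²⁺ [He]2s²2p², S²⁺ [Ne]3s²3p², Si²⁺ [Ne]3s².
The numbers (kJ/mol): B 3660, O 5300, S 3357, K 4420, Si 3232.
So the third ionization energies run Si < S < B < K < O.

Si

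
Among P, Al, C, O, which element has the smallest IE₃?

Al

Consider each +2 ion: P²⁺ still has 3 valence electrons; Al²⁺ still has 1 valence electron; C²⁺ still has 2 valence electrons; O²⁺ still has 4 valence electrons.
All are still removing valence electrons, so compare the +2 ions as you would atoms: IE_3 generally rises across a period (higher Z_eff) and falls down a group (larger shell), subject to the usual subshell exceptions.
Valence configurations: P²⁺ [Ne]3s²3p¹, Al²⁺ [Ne]3s¹, C²⁺ [He]2s², O²⁺ [He]2s²2p².
Tabulated IE_3 (kJ/mol): P 2914, Al 2745, C 4620, O 5300.
Putting it together, IE_3: Al < P < C < O.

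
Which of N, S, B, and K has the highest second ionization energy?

K

Consider each +1 ion: N⁺ still has 4 valence electrons; S⁺ still has 5 valence electrons; B⁺ still has 2 valence electrons; K⁺ is the bare [Ar] core.
Breaking into a closed-shell core is much more expensive than removing a leftover valence electron — K has the largest IE_2 here.
Valence configurations: N⁺ [He]2s²2p², S⁺ [Ne]3s²3p³, B⁺ [He]2s².
Approximate IE_2 values (kJ/mol): N 2856, S 2252, B 2427, K 3052.
Overall IE_2 order: S < B < N < K.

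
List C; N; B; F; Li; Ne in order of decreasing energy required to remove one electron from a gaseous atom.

Ne > F > N > C > B > Li

Li is in period 2, group 1; B is in period 2, group 13; C is in period 2, group 14; N is in period 2, group 15; F is in period 2, group 17; Ne is in period 2, group 18.
IE₁ increases left→right with effective nuclear charge and decreases top→bottom as the valence shell moves farther out.
All lie in period 2, so first ionization energy increases left to right.
So from highest to lowest: Ne > F > N > C > B > Li.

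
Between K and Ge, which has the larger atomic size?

K

K is in period 4, group 1; Ge is in period 4, group 14.
Atomic radius shrinks across a period as nuclear charge pulls the same shell inward, and grows down a group as new shells are added.
All lie in period 4, so atomic radius increases right to left.
So K has the larger atomic size (K > Ge).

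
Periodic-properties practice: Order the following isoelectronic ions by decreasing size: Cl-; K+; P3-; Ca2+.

P3-, Cl-, K+, Ca2+

All of these have 18 electrons, so size is governed by nuclear charge alone: the more protons, the stronger the pull on the same electron cloud, and the smaller the ion.
Nuclear charges: Ca2+ (Z=20), K+ (Z=19), Cl- (Z=17), P3- (Z=15).
Largest to smallest: P3- > Cl- > K+ > Ca2+.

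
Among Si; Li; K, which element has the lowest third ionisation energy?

Si

Consider each +2 ion: Si²⁺ still has 2 valence electrons; Li²⁺ is already 1 electron into the core; K²⁺ is already 1 electron into the core.
Breaking into a closed-shell core is much more expensive than removing a leftover valence electron — K and Li have the largest IE_3 here.
The numbers (kJ/mol): Si 3232, Li 11815, K 4420.
Putting it together, IE_3: Si < K < Li.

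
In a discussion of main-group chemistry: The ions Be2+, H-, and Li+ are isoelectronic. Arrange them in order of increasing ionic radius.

All of these have 2 electrons, so size is governed by nuclear charge alone: the more protons, the stronger the pull on the same electron cloud, and the smaller the ion.
Nuclear charges: Be2+ (Z=4), Li+ (Z=3), H- (Z=1).
Smallest to largest: Be2+ < Li+ < H-.

Be2+ < Li+ < H-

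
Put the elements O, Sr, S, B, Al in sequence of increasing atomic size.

O < B < S < Al < Sr

B is in period 2, group 13; O is in period 2, group 16; Al is in period 3, group 13; S is in period 3, group 16; Sr is in period 5, group 2.
Radius decreases left→right (rising Z_eff, same n) and increases top→bottom (higher n).
These span different periods and groups, so the two trends combine.
B > O: B lies to the left of O in period 2, so the across-period effect alone puts B larger.
S > B: period and group pull opposite ways; the down-group shift dominates (103 vs 85 pm).
Al > S: both are in period 3; the period trend gives Al the larger value.
Sr > Al: relative to Al, both the across-period and down-group shifts push Sr's atomic radius up.
Approximate values (pm): B 85, O 63, Al 126, S 103, Sr 185.
So from smallest to largest: O < B < S < Al < Sr.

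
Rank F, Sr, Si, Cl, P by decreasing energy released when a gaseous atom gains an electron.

Cl, F, Si, P, Sr

Atoms with high Z_eff and room in the valence shell (especially the halogens) have the most exothermic electron affinities.
Here both period and group differ, so the two effects have to be weighed against each other.
P > Sr: relative to Sr, both the across-period and down-group shifts push P's electron affinity up.
Si > P: this pair runs against the simple trend — see the exception note.
F > Si: relative to Si, both the across-period and down-group shifts push F's electron affinity up.
Cl > F: this pair runs against the simple trend — see the exception note.
Note the exception: Si has a higher electron affinity than P, contrary to the simple trend — adding an electron to P's half-filled 3p³ is unfavourable, so Si (3p²) has the more exothermic EA.
Note the exception: Cl has a higher electron affinity than F, contrary to the simple trend — F's small 2p subshell makes the incoming electron feel strong e⁻–e⁻ repulsion, so Cl actually releases more energy on gaining an electron.
Tabulated electron affinity (kJ/mol): F 328, Si 134, P 72, Cl 349, Sr 5.
So from highest to lowest: Cl > F > Si > P > Sr.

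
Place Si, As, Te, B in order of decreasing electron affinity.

B is in period 2, group 13; Si is in period 3, group 14; As is in period 4, group 15; Te is in period 5, group 16.
Atoms with high Z_eff and room in the valence shell (especially the halogens) have the most exothermic electron affinities.
A diagonal step moves right (one effect) and down (the opposite effect) at once.
As > B: the two effects oppose for this pair; the across-period effect wins (78 vs 27 kJ/mol).
Si > As: period and group pull opposite ways; the down-group shift dominates (134 vs 78 kJ/mol).
Te > Si: the two effects oppose for this pair; the across-period effect wins (190 vs 134 kJ/mol).
Tabulated electron affinity (kJ/mol): B 27, Si 134, As 78, Te 190.
So from highest to lowest: Te > Si > As > B.

Te > Si > As > B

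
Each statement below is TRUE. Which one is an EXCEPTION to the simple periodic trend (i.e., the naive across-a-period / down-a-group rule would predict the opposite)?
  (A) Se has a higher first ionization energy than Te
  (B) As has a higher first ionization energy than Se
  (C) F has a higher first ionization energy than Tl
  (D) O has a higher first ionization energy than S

(B)

The general trend: first ionization energy increases across a period and decreases down a group.
(A) Se (period 4, group 16) vs Te (period 5, group 16): the stated order agrees with the simple trend.
(B) As (period 4, group 15) vs Se (period 4, group 16): the stated order contradicts the simple trend.
(C) F (period 2, group 17) vs Tl (period 6, group 13): the stated order agrees with the simple trend.
(D) O (period 2, group 16) vs S (period 3, group 16): the stated order agrees with the simple trend.
The exception is (B): Se (4p⁴) ionizes more easily than half-filled As (4p³).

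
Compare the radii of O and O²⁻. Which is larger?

O²⁻

Forming O²⁻ adds 2 electrons to O. More electron–electron repulsion in the same shell, with unchanged nuclear charge, lets the cloud expand.
An anion is larger than its parent atom: O²⁻ > O.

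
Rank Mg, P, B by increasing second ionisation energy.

IE_2 is the cost of taking one more electron from the +1 cation: Mg⁺ still has 1 valence electron; P⁺ still has 4 valence electrons; B⁺ still has 2 valence electrons.
All are still removing valence electrons, so compare the +1 ions as you would atoms: IE_2 generally rises across a period (higher Z_eff) and falls down a group (larger shell), subject to the usual subshell exceptions.
Valence configurations: Mg⁺ [Ne]3s¹, P⁺ [Ne]3s²3p², B⁺ [He]2s².
Tabulated IE_2 (kJ/mol): Mg 1451, P 1907, B 2427.
Overall IE_2 order: Mg < P < B.

Mg, P, B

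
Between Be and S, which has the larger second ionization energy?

The second ionization energy removes an electron from the +1 ion. For each element: Be⁺ still has 1 valence electron; S⁺ still has 5 valence electrons.
All are still removing valence electrons, so compare the +1 ions as you would atoms: IE_2 generally rises across a period (higher Z_eff) and falls down a group (larger shell), subject to the usual subshell exceptions.
Valence configurations: Be⁺ [He]2s¹, S⁺ [Ne]3s²3p³.
Tabulated IE_2 (kJ/mol): Be 1757, S 2252.
So the second ionization energies run Be < S.

S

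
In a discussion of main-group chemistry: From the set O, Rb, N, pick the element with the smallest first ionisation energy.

N is in period 2, group 15; O is in period 2, group 16; Rb is in period 5, group 1.
IE₁ increases left→right with effective nuclear charge and decreases top→bottom as the valence shell moves farther out.
Here both period and group differ, so the two effects have to be weighed against each other.
O > Rb: both effects reinforce here, so O is clearly the higher of the two.
N > O: this pair runs against the simple trend — see the exception note.
Note the exception: N has a higher first ionization energy than O, contrary to the simple trend — pairing an electron in O's 2p⁴ costs repulsion energy, so O ionizes more easily than half-filled N (2p³).
Tabulated first ionization energy (kJ/mol): N 1402, O 1314, Rb 403.
The smallest first ionisation energy among these belongs to Rb.

Rb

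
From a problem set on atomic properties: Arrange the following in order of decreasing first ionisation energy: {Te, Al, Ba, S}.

S > Te > Al > Ba

Al is in period 3, group 13; S is in period 3, group 16; Te is in period 5, group 16; Ba is in period 6, group 2.
Across a period the outer electron is held more tightly (higher IE₁); down a group it sits in a higher shell, more shielded, and comes off more easily.
Here both period and group differ, so the two effects have to be weighed against each other.
Al > Ba: both effects reinforce here, so Al is clearly the higher of the two.
Te > Al: period and group pull opposite ways; the across-period shift dominates (869 vs 578 kJ/mol).
S > Te: they share group 16; the group trend gives S the larger value.
Tabulated first ionization energy (kJ/mol): Al 578, S 1000, Te 869, Ba 503.
So from highest to lowest: S > Te > Al > Ba.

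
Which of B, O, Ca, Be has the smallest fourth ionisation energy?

Ca

The fourth ionization energy removes an electron from the +3 ion. For each element: B³⁺ is the bare [He] core; O³⁺ still has 3 valence electrons; Ca³⁺ is already 1 electron into the core; Be³⁺ is already 1 electron into the core.
Usually core removal costs more than valence removal, but here the competition is close: a tightly held n=2 valence electron can cost more to remove than an n=3 core electron, so the actual values have to decide it.
The numbers (kJ/mol): B 25026, O 7469, Ca 6491, Be 21007.
Putting it together, IE_4: Ca < O < Be < B.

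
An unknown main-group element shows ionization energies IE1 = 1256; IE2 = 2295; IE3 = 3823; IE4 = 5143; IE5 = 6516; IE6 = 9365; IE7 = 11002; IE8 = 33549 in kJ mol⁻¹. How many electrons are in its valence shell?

7

Look for the largest jump between consecutive ionization energies: IE8/IE7 ≈ 3.0, far larger than any earlier ratio.
That jump marks the point where a core electron is being removed. So the atom has 7 valence electrons.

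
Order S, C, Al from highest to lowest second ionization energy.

C > S > Al

The second ionization energy removes an electron from the +1 ion. For each element: S⁺ still has 5 valence electrons; C⁺ still has 3 valence electrons; Al⁺ still has 2 valence electrons.
All are still removing valence electrons, so compare the +1 ions as you would atoms: IE_2 generally rises across a period (higher Z_eff) and falls down a group (larger shell), subject to the usual subshell exceptions.
Valence configurations: S⁺ [Ne]3s²3p³, C⁺ [He]2s²2p¹, Al⁺ [Ne]3s².
The numbers (kJ/mol): S 2252, C 2353, Al 1817.
Hence IE_2: Al < S < C.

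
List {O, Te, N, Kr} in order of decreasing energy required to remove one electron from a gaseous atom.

N is in period 2, group 15; O is in period 2, group 16; Kr is in period 4, group 18; Te is in period 5, group 16.
First ionization energy rises across a period (greater Z_eff holds electrons more tightly) and falls down a group (valence electrons are farther from the nucleus).
Here both period and group differ, so the two effects have to be weighed against each other.
O > Te: they share group 16; the group trend gives O the larger value.
Kr > O: the two effects oppose for this pair; the across-period effect wins (1351 vs 1314 kJ/mol).
N > Kr: period and group pull opposite ways; the down-group shift dominates (1402 vs 1351 kJ/mol).
Note the exception: N has a higher first ionization energy than O, contrary to the simple trend — pairing an electron in O's 2p⁴ costs repulsion energy, so O ionizes more easily than half-filled N (2p³).
Tabulated first ionization energy (kJ/mol): N 1402, O 1314, Kr 1351, Te 869.
So from highest to lowest: N > Kr > O > Te.

N > Kr > O > Te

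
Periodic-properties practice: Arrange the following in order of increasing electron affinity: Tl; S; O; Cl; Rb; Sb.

EA tends to increase across a period and decrease down a group, though the pattern is less regular than for IE or radius.
Neither a single period nor a single group — weigh both effects.
Rb > Tl: period and group pull opposite ways; the down-group shift dominates (47 vs 19 kJ/mol).
Sb > Rb: both are in period 5; the period trend gives Sb the larger value.
O > Sb: both effects reinforce here, so O is clearly the higher of the two.
S > O: this pair runs against the simple trend — see the exception note.
Cl > S: both are in period 3; the period trend gives Cl the larger value.
Note the exception: S has a higher electron affinity than O, contrary to the simple trend — the compact 2p subshell of O repels the added electron more than S's larger 3p does.
Approximate values (kJ/mol): O 141, S 200, Cl 349, Rb 47, Sb 103, Tl 19.
So from lowest to highest: Tl < Rb < Sb < O < S < Cl.

Tl < Rb < Sb < O < S < Cl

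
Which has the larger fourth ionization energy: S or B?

IE_4 is the cost of taking one more electron from the +3 cation: S³⁺ still has 3 valence electrons; B³⁺ is the bare [He] core.
Breaking into a closed-shell core is much more expensive than removing a leftover valence electron — B has the largest IE_4 here.
Tabulated IE_4 (kJ/mol): S 4556, B 25026.
Overall IE_4 order: S < B.

B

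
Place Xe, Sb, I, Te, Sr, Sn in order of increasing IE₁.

Sr < Sn < Sb < Te < I < Xe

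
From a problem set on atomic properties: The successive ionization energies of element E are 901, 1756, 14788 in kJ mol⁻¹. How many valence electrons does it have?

Look for the largest jump between consecutive ionization energies: IE3/IE2 ≈ 8.4, far larger than any earlier ratio.
That jump marks the point where a core electron is being removed. So the atom has 2 valence electrons.

2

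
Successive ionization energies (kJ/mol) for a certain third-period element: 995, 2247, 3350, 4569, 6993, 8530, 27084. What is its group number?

Group 16

Look for the largest jump between consecutive ionization energies: IE7/IE6 ≈ 3.2, far larger than any earlier ratio.
That jump marks the point where a core electron is being removed. So the atom has 6 valence electrons.
A main-group element with 6 valence electrons is in group 16.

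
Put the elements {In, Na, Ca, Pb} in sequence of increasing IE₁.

Na is in period 3, group 1; Ca is in period 4, group 2; In is in period 5, group 13; Pb is in period 6, group 14.
First ionization energy rises across a period (greater Z_eff holds electrons more tightly) and falls down a group (valence electrons are farther from the nucleus).
These sit on a diagonal, where the across-period and down-group effects partly cancel.
In > Na: the two effects oppose for this pair; the across-period effect wins (558 vs 496 kJ/mol).
Ca > In: period and group pull opposite ways; the down-group shift dominates (590 vs 558 kJ/mol).
Pb > Ca: the two effects oppose for this pair; the across-period effect wins (716 vs 590 kJ/mol).
Approximate values (kJ/mol): Na 496, Ca 590, In 558, Pb 716.
So from lowest to highest: Na < In < Ca < Pb.

Na < In < Ca < Pb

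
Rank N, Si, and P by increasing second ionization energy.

Si < P < N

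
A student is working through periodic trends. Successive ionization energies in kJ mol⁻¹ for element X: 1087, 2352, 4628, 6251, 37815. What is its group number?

Group 14

Look for the largest jump between consecutive ionization energies: IE5/IE4 ≈ 6.0, far larger than any earlier ratio.
That jump marks the point where a core electron is being removed. So the atom has 4 valence electrons.
A main-group element with 4 valence electrons is in group 14.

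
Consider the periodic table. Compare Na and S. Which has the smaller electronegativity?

Na

Smaller atoms with higher effective nuclear charge are more electronegative.
All lie in period 3, so electronegativity increases left to right.
So Na has the smaller electronegativity (Na < S).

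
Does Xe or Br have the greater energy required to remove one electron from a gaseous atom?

Br is in period 4, group 17; Xe is in period 5, group 18.
First ionization energy rises across a period (greater Z_eff holds electrons more tightly) and falls down a group (valence electrons are farther from the nucleus).
These sit on a diagonal, where the across-period and down-group effects partly cancel.
Xe > Br: period and group pull opposite ways; the across-period shift dominates (1170 vs 1140 kJ/mol).
Approximate values (kJ/mol): Br 1140, Xe 1170.
So Xe has the greater energy required to remove one electron from a gaseous atom (Xe > Br).

Xe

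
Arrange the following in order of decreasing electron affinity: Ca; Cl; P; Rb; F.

Atoms with high Z_eff and room in the valence shell (especially the halogens) have the most exothermic electron affinities.
Here both period and group differ, so the two effects have to be weighed against each other.
Rb > Ca: this pair runs against the simple trend — see the exception note.
P > Rb: relative to Rb, both the across-period and down-group shifts push P's electron affinity up.
F > P: both effects reinforce here, so F is clearly the higher of the two.
Cl > F: this pair runs against the simple trend — see the exception note.
Note the exception: Rb has a higher electron affinity than Ca, contrary to the simple trend — adding an electron to Ca (ns²) has to open a new, higher-energy np subshell, which is unfavourable.
Note the exception: Cl has a higher electron affinity than F, contrary to the simple trend — F's small 2p subshell makes the incoming electron feel strong e⁻–e⁻ repulsion, so Cl actually releases more energy on gaining an electron.
Tabulated electron affinity (kJ/mol): F 328, P 72, Cl 349, Ca 2, Rb 47.
So from highest to lowest: Cl > F > P > Rb > Ca.

Cl > F > P > Rb > Ca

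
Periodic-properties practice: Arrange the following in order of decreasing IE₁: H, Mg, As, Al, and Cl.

H, Cl, As, Mg, Al

Removing the outermost electron gets harder across a period and easier down a group.
Here both period and group differ, so the two effects have to be weighed against each other.
Mg > Al: this pair runs against the simple trend — see the exception note.
As > Mg: period and group pull opposite ways; the across-period shift dominates (947 vs 738 kJ/mol).
Cl > As: relative to As, both the across-period and down-group shifts push Cl's first ionization energy up.
H > Cl: period and group pull opposite ways; the down-group shift dominates (1312 vs 1251 kJ/mol).
Note the exception: Mg has a higher first ionization energy than Al, contrary to the simple trend — Al's single 3p electron is easier to remove than one from Mg's filled 3s².
Tabulated first ionization energy (kJ/mol): H 1312, Mg 738, Al 578, Cl 1251, As 947.
So from highest to lowest: H > Cl > As > Mg > Al.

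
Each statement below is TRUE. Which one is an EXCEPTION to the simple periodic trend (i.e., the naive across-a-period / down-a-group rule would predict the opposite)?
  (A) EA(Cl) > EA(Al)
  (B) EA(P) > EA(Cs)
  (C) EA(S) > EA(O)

(C)

The general trend: electron affinity increases across a period and decreases down a group.
(A) Cl (period 3, group 17) vs Al (period 3, group 13): the stated order agrees with the simple trend.
(B) P (period 3, group 15) vs Cs (period 6, group 1): the stated order agrees with the simple trend.
(C) S (period 3, group 16) vs O (period 2, group 16): the stated order contradicts the simple trend.
The exception is (C): the compact 2p subshell of O repels the added electron more than S's larger 3p does.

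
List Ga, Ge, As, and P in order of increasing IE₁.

Ga, Ge, As, P

IE₁ increases left→right with effective nuclear charge and decreases top→bottom as the valence shell moves farther out.
These span different periods and groups, so the two trends combine.
Ge > Ga: Ge lies to the right of Ga in period 4, so the across-period effect alone puts Ge higher.
As > Ge: both are in period 4; the period trend gives As the larger value.
P > As: they share group 15; the group trend gives P the larger value.
For reference (kJ/mol): P 1012, Ga 579, Ge 762, As 947.
So from lowest to highest: Ga < Ge < As < P.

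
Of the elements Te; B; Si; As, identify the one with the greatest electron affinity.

Electron affinity generally becomes more exothermic across a period toward the halogens and less exothermic down a group.
A diagonal step moves right (one effect) and down (the opposite effect) at once.
As > B: period and group pull opposite ways; the across-period shift dominates (78 vs 27 kJ/mol).
Si > As: the two effects oppose for this pair; the down-group effect wins (134 vs 78 kJ/mol).
Te > Si: the two effects oppose for this pair; the across-period effect wins (190 vs 134 kJ/mol).
For reference (kJ/mol): B 27, Si 134, As 78, Te 190.
The greatest electron affinity among these belongs to Te.

Te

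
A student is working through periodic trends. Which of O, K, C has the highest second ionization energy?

After 1 electron has been removed, what remains? O⁺ still has 5 valence electrons; K⁺ is the bare [Ar] core; C⁺ still has 3 valence electrons.
Usually core removal costs more than valence removal, but here the competition is close: a tightly held n=2 valence electron can cost more to remove than an n=3 core electron, so the actual values have to decide it.
Valence configurations: O⁺ [He]2s²2p³, C⁺ [He]2s²2p¹.
Tabulated IE_2 (kJ/mol): O 3388, K 3052, C 2353.
Hence IE_2: C < K < O.

O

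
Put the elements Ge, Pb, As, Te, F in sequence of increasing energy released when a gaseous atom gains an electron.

Pb < As < Ge < Te < F

EA tends to increase across a period and decrease down a group, though the pattern is less regular than for IE or radius.
Neither a single period nor a single group — weigh both effects.
As > Pb: relative to Pb, both the across-period and down-group shifts push As's electron affinity up.
Ge > As: this pair runs against the simple trend — see the exception note.
Te > Ge: period and group pull opposite ways; the across-period shift dominates (190 vs 119 kJ/mol).
F > Te: both effects reinforce here, so F is clearly the higher of the two.
Note the exception: Ge has a higher electron affinity than As, contrary to the simple trend — adding an electron to As's half-filled 4p³ is unfavourable, so Ge (4p²) has the more exothermic EA.
Approximate values (kJ/mol): F 328, Ge 119, As 78, Te 190, Pb 35.
So from lowest to highest: Pb < As < Ge < Te < F.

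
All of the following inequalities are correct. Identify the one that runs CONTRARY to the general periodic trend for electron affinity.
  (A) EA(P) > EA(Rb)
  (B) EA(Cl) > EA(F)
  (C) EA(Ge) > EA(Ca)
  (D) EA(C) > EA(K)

The general trend: electron affinity increases across a period and decreases down a group.
(A) P (period 3, group 15) vs Rb (period 5, group 1): the stated order agrees with the simple trend.
(B) Cl (period 3, group 17) vs F (period 2, group 17): the stated order contradicts the simple trend.
(C) Ge (period 4, group 14) vs Ca (period 4, group 2): the stated order agrees with the simple trend.
(D) C (period 2, group 14) vs K (period 4, group 1): the stated order agrees with the simple trend.
The exception is (B): F's small 2p subshell makes the incoming electron feel strong e⁻–e⁻ repulsion, so Cl actually releases more energy on gaining an electron.

(B)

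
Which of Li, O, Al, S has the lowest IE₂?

Al

After 1 electron has been removed, what remains? Li⁺ is the bare [He] core; O⁺ still has 5 valence electrons; Al⁺ still has 2 valence electrons; S⁺ still has 5 valence electrons.
Core electrons are held far more tightly than valence electrons, so Li tops the IE_2 order.
Valence configurations: O⁺ [He]2s²2p³, Al⁺ [Ne]3s², S⁺ [Ne]3s²3p³.
Approximate IE_2 values (kJ/mol): Li 7298, O 3388, Al 1817, S 2252.
Hence IE_2: Al < S < O < Li.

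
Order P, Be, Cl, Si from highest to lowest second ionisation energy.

Consider each +1 ion: P⁺ still has 4 valence electrons; Be⁺ still has 1 valence electron; Cl⁺ still has 6 valence electrons; Si⁺ still has 3 valence electrons.
All are still removing valence electrons, so compare the +1 ions as you would atoms: IE_2 generally rises across a period (higher Z_eff) and falls down a group (larger shell), subject to the usual subshell exceptions.
Valence configurations: P⁺ [Ne]3s²3p², Be⁺ [He]2s¹, Cl⁺ [Ne]3s²3p⁴, Si⁺ [Ne]3s²3p¹.
Approximate IE_2 values (kJ/mol): P 1907, Be 1757, Cl 2298, Si 1577.
Hence IE_2: Si < Be < P < Cl.

Cl > P > Be > Si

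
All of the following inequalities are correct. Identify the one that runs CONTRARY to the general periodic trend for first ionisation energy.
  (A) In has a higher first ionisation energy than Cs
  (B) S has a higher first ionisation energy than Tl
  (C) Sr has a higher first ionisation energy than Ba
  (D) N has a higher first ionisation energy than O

(D)

The general trend: first ionisation energy increases across a period and decreases down a group.
(A) In (period 5, group 13) vs Cs (period 6, group 1): the stated order agrees with the simple trend.
(B) S (period 3, group 16) vs Tl (period 6, group 13): the stated order agrees with the simple trend.
(C) Sr (period 5, group 2) vs Ba (period 6, group 2): the stated order agrees with the simple trend.
(D) N (period 2, group 15) vs O (period 2, group 16): the stated order contradicts the simple trend.
The exception is (D): pairing an electron in O's 2p⁴ costs repulsion energy, so O ionizes more easily than half-filled N (2p³).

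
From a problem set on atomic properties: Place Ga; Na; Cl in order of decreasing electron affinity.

Cl, Na, Ga

Na is in period 3, group 1; Cl is in period 3, group 17; Ga is in period 4, group 13.
Atoms with high Z_eff and room in the valence shell (especially the halogens) have the most exothermic electron affinities.
These span different periods and groups, so the two trends combine.
Na > Ga: the two effects oppose for this pair; the down-group effect wins (53 vs 29 kJ/mol).
Cl > Na: both are in period 3; the period trend gives Cl the larger value.
Tabulated electron affinity (kJ/mol): Na 53, Cl 349, Ga 29.
So from highest to lowest: Cl > Na > Ga.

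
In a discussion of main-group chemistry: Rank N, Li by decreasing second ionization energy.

After 1 electron has been removed, what remains? N⁺ still has 4 valence electrons; Li⁺ is the bare [He] core.
Core electrons are held far more tightly than valence electrons, so Li tops the IE_2 order.
The numbers (kJ/mol): N 2856, Li 7298.
So the second ionization energies run N < Li.

Li > N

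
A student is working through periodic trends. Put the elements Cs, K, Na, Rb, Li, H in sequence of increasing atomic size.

H < Li < Na < K < Rb < Cs

Across a period the added protons contract the valence shell; down a group each new principal shell makes the atom larger.
All are in group 1, so atomic radius increases down the group.
So from smallest to largest: H < Li < Na < K < Rb < Cs.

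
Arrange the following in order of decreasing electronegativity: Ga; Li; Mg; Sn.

Electronegativity increases across a period and decreases down a group, tracking effective nuclear charge and atomic size.
A diagonal step moves right (one effect) and down (the opposite effect) at once.
Mg > Li: the two effects oppose for this pair; the across-period effect wins (1.31 vs 0.98).
Ga > Mg: the two effects oppose for this pair; the across-period effect wins (1.81 vs 1.31).
Sn > Ga: the two effects oppose for this pair; the across-period effect wins (1.96 vs 1.81).
Tabulated electronegativity (Pauling): Li 0.98, Mg 1.31, Ga 1.81, Sn 1.96.
So from highest to lowest: Sn > Ga > Mg > Li.

Sn > Ga > Mg > Li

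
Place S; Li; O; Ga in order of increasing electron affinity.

Ga < Li < O < S

Li is in period 2, group 1; O is in period 2, group 16; S is in period 3, group 16; Ga is in period 4, group 13.
EA tends to increase across a period and decrease down a group, though the pattern is less regular than for IE or radius.
Here both period and group differ, so the two effects have to be weighed against each other.
Li > Ga: period and group pull opposite ways; the down-group shift dominates (60 vs 29 kJ/mol).
O > Li: both are in period 2; the period trend gives O the larger value.
S > O: this pair runs against the simple trend — see the exception note.
Note the exception: S has a higher electron affinity than O, contrary to the simple trend — the compact 2p subshell of O repels the added electron more than S's larger 3p does.
Tabulated electron affinity (kJ/mol): Li 60, O 141, S 200, Ga 29.
So from lowest to highest: Ga < Li < O < S.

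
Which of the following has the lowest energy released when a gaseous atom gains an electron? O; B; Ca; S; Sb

Ca

B is in period 2, group 13; O is in period 2, group 16; S is in period 3, group 16; Ca is in period 4, group 2; Sb is in period 5, group 15.
Adding an electron releases more energy for atoms nearer the top right (short of the noble gases).
Here both period and group differ, so the two effects have to be weighed against each other.
B > Ca: relative to Ca, both the across-period and down-group shifts push B's electron affinity up.
Sb > B: the two effects oppose for this pair; the across-period effect wins (103 vs 27 kJ/mol).
O > Sb: both effects reinforce here, so O is clearly the higher of the two.
S > O: this pair runs against the simple trend — see the exception note.
Note the exception: S has a higher electron affinity than O, contrary to the simple trend — the compact 2p subshell of O repels the added electron more than S's larger 3p does.
Approximate values (kJ/mol): B 27, O 141, S 200, Ca 2, Sb 103.
The lowest energy released when a gaseous atom gains an electron among these belongs to Ca.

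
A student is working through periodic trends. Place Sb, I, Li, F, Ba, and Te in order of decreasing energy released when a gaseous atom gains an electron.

F > I > Te > Sb > Li > Ba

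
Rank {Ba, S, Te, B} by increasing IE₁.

Ba < B < Te < S

B is in period 2, group 13; S is in period 3, group 16; Te is in period 5, group 16; Ba is in period 6, group 2.
IE₁ increases left→right with effective nuclear charge and decreases top→bottom as the valence shell moves farther out.
Here both period and group differ, so the two effects have to be weighed against each other.
B > Ba: both effects reinforce here, so B is clearly the higher of the two.
Te > B: period and group pull opposite ways; the across-period shift dominates (869 vs 801 kJ/mol).
S > Te: they share group 16; the group trend gives S the larger value.
For reference (kJ/mol): B 801, S 1000, Te 869, Ba 503.
So from lowest to highest: Ba < B < Te < S.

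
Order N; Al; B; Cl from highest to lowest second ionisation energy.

N > B > Cl > Al

Consider each +1 ion: N⁺ still has 4 valence electrons; Al⁺ still has 2 valence electrons; B⁺ still has 2 valence electrons; Cl⁺ still has 6 valence electrons.
All are still removing valence electrons, so compare the +1 ions as you would atoms: IE_2 generally rises across a period (higher Z_eff) and falls down a group (larger shell), subject to the usual subshell exceptions.
Valence configurations: N⁺ [He]2s²2p², Al⁺ [Ne]3s², B⁺ [He]2s², Cl⁺ [Ne]3s²3p⁴.
Tabulated IE_2 (kJ/mol): N 2856, Al 1817, B 2427, Cl 2298.
Putting it together, IE_2: Al < Cl < B < N.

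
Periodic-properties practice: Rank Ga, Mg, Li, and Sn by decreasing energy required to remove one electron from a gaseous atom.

Li is in period 2, group 1; Mg is in period 3, group 2; Ga is in period 4, group 13; Sn is in period 5, group 14.
Removing the outermost electron gets harder across a period and easier down a group.
A diagonal step moves right (one effect) and down (the opposite effect) at once.
Ga > Li: the two effects oppose for this pair; the across-period effect wins (579 vs 520 kJ/mol).
Sn > Ga: period and group pull opposite ways; the across-period shift dominates (709 vs 579 kJ/mol).
Mg > Sn: period and group pull opposite ways; the down-group shift dominates (738 vs 709 kJ/mol).
Tabulated first ionization energy (kJ/mol): Li 520, Mg 738, Ga 579, Sn 709.
So from highest to lowest: Mg > Sn > Ga > Li.

Mg > Sn > Ga > Li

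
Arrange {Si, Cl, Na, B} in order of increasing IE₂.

After 1 electron has been removed, what remains? Si⁺ still has 3 valence electrons; Cl⁺ still has 6 valence electrons; Na⁺ is the bare [Ne] core; B⁺ still has 2 valence electrons.
Pulling an electron out of a noble-gas core costs far more than removing a remaining valence electron, so Na sits at the high end of IE_2.
Valence configurations: Si⁺ [Ne]3s²3p¹, Cl⁺ [Ne]3s²3p⁴, B⁺ [He]2s².
The numbers (kJ/mol): Si 1577, Cl 2298, Na 4562, B 2427.
So the second ionization energies run Si < Cl < B < Na.

Si < Cl < B < Na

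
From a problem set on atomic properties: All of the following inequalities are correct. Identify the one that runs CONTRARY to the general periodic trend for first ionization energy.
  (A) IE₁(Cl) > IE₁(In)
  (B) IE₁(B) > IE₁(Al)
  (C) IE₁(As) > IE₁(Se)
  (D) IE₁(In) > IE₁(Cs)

The general trend: first ionization energy increases across a period and decreases down a group.
(A) Cl (period 3, group 17) vs In (period 5, group 13): the stated order agrees with the simple trend.
(B) B (period 2, group 13) vs Al (period 3, group 13): the stated order agrees with the simple trend.
(C) As (period 4, group 15) vs Se (period 4, group 16): the stated order contradicts the simple trend.
(D) In (period 5, group 13) vs Cs (period 6, group 1): the stated order agrees with the simple trend.
The exception is (C): Se (4p⁴) ionizes more easily than half-filled As (4p³).

(C)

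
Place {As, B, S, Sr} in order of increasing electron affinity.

Electron affinity generally becomes more exothermic across a period toward the halogens and less exothermic down a group.
Here both period and group differ, so the two effects have to be weighed against each other.
B > Sr: both effects reinforce here, so B is clearly the higher of the two.
As > B: the two effects oppose for this pair; the across-period effect wins (78 vs 27 kJ/mol).
S > As: relative to As, both the across-period and down-group shifts push S's electron affinity up.
For reference (kJ/mol): B 27, S 200, As 78, Sr 5.
So from lowest to highest: Sr < B < As < S.

Sr < B < As < S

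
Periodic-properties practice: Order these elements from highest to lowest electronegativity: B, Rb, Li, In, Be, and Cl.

Li is in period 2, group 1; Be is in period 2, group 2; B is in period 2, group 13; Cl is in period 3, group 17; Rb is in period 5, group 1; In is in period 5, group 13.
Smaller atoms with higher effective nuclear charge are more electronegative.
These span different periods and groups, so the two trends combine.
Li > Rb: Li sits above Rb in group 1, so the down-group effect alone puts Li higher.
Be > Li: both are in period 2; the period trend gives Be the larger value.
In > Be: period and group pull opposite ways; the across-period shift dominates (1.78 vs 1.57).
B > In: they share group 13; the group trend gives B the larger value.
Cl > B: the two effects oppose for this pair; the across-period effect wins (3.16 vs 2.04).
Approximate values (Pauling): Li 0.98, Be 1.57, B 2.04, Cl 3.16, Rb 0.82, In 1.78.
So from highest to lowest: Cl > B > In > Be > Li > Rb.

Cl > B > In > Be > Li > Rb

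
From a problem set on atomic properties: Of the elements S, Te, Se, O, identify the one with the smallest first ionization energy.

Te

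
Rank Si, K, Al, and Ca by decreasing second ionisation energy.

K, Al, Si, Ca

IE_2 is the cost of taking one more electron from the +1 cation: Si⁺ still has 3 valence electrons; K⁺ is the bare [Ar] core; Al⁺ still has 2 valence electrons; Ca⁺ still has 1 valence electron.
Core electrons are held far more tightly than valence electrons, so K tops the IE_2 order.
Valence configurations: Si⁺ [Ne]3s²3p¹, Al⁺ [Ne]3s², Ca⁺ [Ar]4s¹.
Si⁺ loses a lone 3p electron whereas Al⁺ must break into a filled 3s² pair, so IE_2(Al) > IE_2(Si) even though Si has the higher nuclear charge.
Tabulated IE_2 (kJ/mol): Si 1577, K 3052, Al 1817, Ca 1145.
Overall IE_2 order: Ca < Si < Al < K.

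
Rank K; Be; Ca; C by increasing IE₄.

K < C < Ca < Be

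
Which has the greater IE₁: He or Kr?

He is in period 1, group 18; Kr is in period 4, group 18.
Across a period the outer electron is held more tightly (higher IE₁); down a group it sits in a higher shell, more shielded, and comes off more easily.
All are in group 18, so first ionization energy increases up the group.
So He has the greater IE₁ (He > Kr).

He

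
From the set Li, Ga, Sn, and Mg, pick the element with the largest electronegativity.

Sn

Li is in period 2, group 1; Mg is in period 3, group 2; Ga is in period 4, group 13; Sn is in period 5, group 14.
Atoms toward the upper right of the periodic table pull bonding electrons most strongly.
A diagonal step moves right (one effect) and down (the opposite effect) at once.
Mg > Li: period and group pull opposite ways; the across-period shift dominates (1.31 vs 0.98).
Ga > Mg: period and group pull opposite ways; the across-period shift dominates (1.81 vs 1.31).
Sn > Ga: the two effects oppose for this pair; the across-period effect wins (1.96 vs 1.81).
Tabulated electronegativity (Pauling): Li 0.98, Mg 1.31, Ga 1.81, Sn 1.96.
The largest electronegativity among these belongs to Sn.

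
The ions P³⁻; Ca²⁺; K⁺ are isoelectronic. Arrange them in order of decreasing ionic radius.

P³⁻ > K⁺ > Ca²⁺

All of these have 18 electrons, so size is governed by nuclear charge alone: the more protons, the stronger the pull on the same electron cloud, and the smaller the ion.
Nuclear charges: Ca²⁺ (Z=20), K⁺ (Z=19), P³⁻ (Z=15).
Largest to smallest: P³⁻ > K⁺ > Ca²⁺.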